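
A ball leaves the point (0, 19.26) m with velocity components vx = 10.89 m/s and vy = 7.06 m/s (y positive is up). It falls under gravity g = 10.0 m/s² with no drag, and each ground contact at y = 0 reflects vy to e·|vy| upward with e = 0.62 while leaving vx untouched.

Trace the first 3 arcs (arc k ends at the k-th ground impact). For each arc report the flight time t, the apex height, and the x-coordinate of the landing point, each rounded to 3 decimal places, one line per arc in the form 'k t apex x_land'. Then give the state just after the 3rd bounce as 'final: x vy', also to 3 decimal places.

1 2.792 21.752 30.402
2 2.586 8.362 58.568
3 1.604 3.214 76.030
final: 76.030 4.971

Arc 1: start y=19.260, vy=7.060 → t=2.792, apex=21.752, x_land=30.402, impact vy=-20.858
  bounce: vy ← 0.62·20.858 = 12.932
Arc 2: start y=0.000, vy=12.932 → t=2.586, apex=8.362, x_land=58.568, impact vy=-12.932
  bounce: vy ← 0.62·12.932 = 8.018
Arc 3: start y=0.000, vy=8.018 → t=1.604, apex=3.214, x_land=76.030, impact vy=-8.018
  bounce: vy ← 0.62·8.018 = 4.971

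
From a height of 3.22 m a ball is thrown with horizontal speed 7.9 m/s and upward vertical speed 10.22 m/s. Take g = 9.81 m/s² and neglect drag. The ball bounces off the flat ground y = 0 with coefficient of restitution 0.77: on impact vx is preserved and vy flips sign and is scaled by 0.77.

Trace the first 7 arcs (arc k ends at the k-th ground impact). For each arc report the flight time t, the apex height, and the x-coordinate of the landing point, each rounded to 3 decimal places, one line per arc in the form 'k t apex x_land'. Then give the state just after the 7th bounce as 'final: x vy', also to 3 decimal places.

1 2.362 8.544 18.656
2 2.032 5.065 34.713
3 1.565 3.003 47.076
4 1.205 1.781 56.596
5 0.928 1.056 63.926
6 0.714 0.626 69.571
7 0.550 0.371 73.917
final: 73.917 2.078

Arc 1: start y=3.220, vy=10.220 → t=2.362, apex=8.544, x_land=18.656, impact vy=-12.947
  bounce: vy ← 0.77·12.947 = 9.969
Arc 2: start y=0.000, vy=9.969 → t=2.032, apex=5.065, x_land=34.713, impact vy=-9.969
  bounce: vy ← 0.77·9.969 = 7.676
Arc 3: start y=0.000, vy=7.676 → t=1.565, apex=3.003, x_land=47.076, impact vy=-7.676
  bounce: vy ← 0.77·7.676 = 5.911
Arc 4: start y=0.000, vy=5.911 → t=1.205, apex=1.781, x_land=56.596, impact vy=-5.911
  bounce: vy ← 0.77·5.911 = 4.551
Arc 5: start y=0.000, vy=4.551 → t=0.928, apex=1.056, x_land=63.926, impact vy=-4.551
  bounce: vy ← 0.77·4.551 = 3.504
Arc 6: start y=0.000, vy=3.504 → t=0.714, apex=0.626, x_land=69.571, impact vy=-3.504
  bounce: vy ← 0.77·3.504 = 2.698
Arc 7: start y=0.000, vy=2.698 → t=0.550, apex=0.371, x_land=73.917, impact vy=-2.698
  bounce: vy ← 0.77·2.698 = 2.078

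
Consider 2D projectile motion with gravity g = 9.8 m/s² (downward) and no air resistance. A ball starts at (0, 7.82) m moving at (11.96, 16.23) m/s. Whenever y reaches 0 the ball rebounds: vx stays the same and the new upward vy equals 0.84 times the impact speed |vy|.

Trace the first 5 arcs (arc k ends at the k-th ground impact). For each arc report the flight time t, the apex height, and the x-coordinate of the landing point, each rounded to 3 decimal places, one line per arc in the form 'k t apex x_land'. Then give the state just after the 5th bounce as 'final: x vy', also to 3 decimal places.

Arc 1: start y=7.820, vy=16.230 → t=3.739, apex=21.259, x_land=44.719, impact vy=-20.413
  bounce: vy ← 0.84·20.413 = 17.147
Arc 2: start y=0.000, vy=17.147 → t=3.499, apex=15.001, x_land=86.571, impact vy=-17.147
  bounce: vy ← 0.84·17.147 = 14.403
Arc 3: start y=0.000, vy=14.403 → t=2.939, apex=10.584, x_land=121.727, impact vy=-14.403
  bounce: vy ← 0.84·14.403 = 12.099
Arc 4: start y=0.000, vy=12.099 → t=2.469, apex=7.468, x_land=151.258, impact vy=-12.099
  bounce: vy ← 0.84·12.099 = 10.163
Arc 5: start y=0.000, vy=10.163 → t=2.074, apex=5.270, x_land=176.064, impact vy=-10.163
  bounce: vy ← 0.84·10.163 = 8.537

1 3.739 21.259 44.719
2 3.499 15.001 86.571
3 2.939 10.584 121.727
4 2.469 7.468 151.258
5 2.074 5.270 176.064
final: 176.064 8.537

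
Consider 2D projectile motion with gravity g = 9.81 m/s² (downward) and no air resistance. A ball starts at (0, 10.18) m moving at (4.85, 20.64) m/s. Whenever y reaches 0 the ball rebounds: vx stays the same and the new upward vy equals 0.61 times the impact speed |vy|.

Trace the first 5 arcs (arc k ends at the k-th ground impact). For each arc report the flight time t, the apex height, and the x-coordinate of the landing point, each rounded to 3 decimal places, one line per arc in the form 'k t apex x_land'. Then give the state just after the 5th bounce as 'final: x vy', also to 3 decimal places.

1 4.654 31.893 22.571
2 3.111 11.867 37.659
3 1.898 4.416 46.863
4 1.158 1.643 52.477
5 0.706 0.611 55.902
final: 55.902 2.113

Arc 1: start y=10.180, vy=20.640 → t=4.654, apex=31.893, x_land=22.571, impact vy=-25.015
  bounce: vy ← 0.61·25.015 = 15.259
Arc 2: start y=0.000, vy=15.259 → t=3.111, apex=11.867, x_land=37.659, impact vy=-15.259
  bounce: vy ← 0.61·15.259 = 9.308
Arc 3: start y=0.000, vy=9.308 → t=1.898, apex=4.416, x_land=46.863, impact vy=-9.308
  bounce: vy ← 0.61·9.308 = 5.678
Arc 4: start y=0.000, vy=5.678 → t=1.158, apex=1.643, x_land=52.477, impact vy=-5.678
  bounce: vy ← 0.61·5.678 = 3.464
Arc 5: start y=0.000, vy=3.464 → t=0.706, apex=0.611, x_land=55.902, impact vy=-3.464
  bounce: vy ← 0.61·3.464 = 2.113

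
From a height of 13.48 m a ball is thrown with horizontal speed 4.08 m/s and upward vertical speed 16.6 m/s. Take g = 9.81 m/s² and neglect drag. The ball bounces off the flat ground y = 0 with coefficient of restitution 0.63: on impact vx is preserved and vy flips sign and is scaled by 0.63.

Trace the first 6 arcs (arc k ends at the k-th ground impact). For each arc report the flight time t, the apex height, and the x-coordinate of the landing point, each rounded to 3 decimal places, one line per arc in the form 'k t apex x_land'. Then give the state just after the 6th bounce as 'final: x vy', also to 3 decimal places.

Arc 1: start y=13.480, vy=16.600 → t=4.061, apex=27.525, x_land=16.569, impact vy=-23.239
  bounce: vy ← 0.63·23.239 = 14.640
Arc 2: start y=0.000, vy=14.640 → t=2.985, apex=10.925, x_land=28.747, impact vy=-14.640
  bounce: vy ← 0.63·14.640 = 9.223
Arc 3: start y=0.000, vy=9.223 → t=1.880, apex=4.336, x_land=36.419, impact vy=-9.223
  bounce: vy ← 0.63·9.223 = 5.811
Arc 4: start y=0.000, vy=5.811 → t=1.185, apex=1.721, x_land=41.252, impact vy=-5.811
  bounce: vy ← 0.63·5.811 = 3.661
Arc 5: start y=0.000, vy=3.661 → t=0.746, apex=0.683, x_land=44.298, impact vy=-3.661
  bounce: vy ← 0.63·3.661 = 2.306
Arc 6: start y=0.000, vy=2.306 → t=0.470, apex=0.271, x_land=46.216, impact vy=-2.306
  bounce: vy ← 0.63·2.306 = 1.453

1 4.061 27.525 16.569
2 2.985 10.925 28.747
3 1.880 4.336 36.419
4 1.185 1.721 41.252
5 0.746 0.683 44.298
6 0.470 0.271 46.216
final: 46.216 1.453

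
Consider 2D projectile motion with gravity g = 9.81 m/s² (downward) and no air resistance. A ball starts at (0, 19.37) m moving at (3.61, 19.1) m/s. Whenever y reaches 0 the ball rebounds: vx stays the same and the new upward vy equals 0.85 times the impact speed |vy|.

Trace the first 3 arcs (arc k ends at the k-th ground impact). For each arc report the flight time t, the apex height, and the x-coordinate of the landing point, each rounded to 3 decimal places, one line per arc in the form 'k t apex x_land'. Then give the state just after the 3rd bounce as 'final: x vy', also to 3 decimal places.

Arc 1: start y=19.370, vy=19.100 → t=4.729, apex=37.964, x_land=17.072, impact vy=-27.292
  bounce: vy ← 0.85·27.292 = 23.198
Arc 2: start y=0.000, vy=23.198 → t=4.729, apex=27.429, x_land=34.145, impact vy=-23.198
  bounce: vy ← 0.85·23.198 = 19.718
Arc 3: start y=0.000, vy=19.718 → t=4.020, apex=19.817, x_land=48.658, impact vy=-19.718
  bounce: vy ← 0.85·19.718 = 16.761

1 4.729 37.964 17.072
2 4.729 27.429 34.145
3 4.020 19.817 48.658
final: 48.658 16.761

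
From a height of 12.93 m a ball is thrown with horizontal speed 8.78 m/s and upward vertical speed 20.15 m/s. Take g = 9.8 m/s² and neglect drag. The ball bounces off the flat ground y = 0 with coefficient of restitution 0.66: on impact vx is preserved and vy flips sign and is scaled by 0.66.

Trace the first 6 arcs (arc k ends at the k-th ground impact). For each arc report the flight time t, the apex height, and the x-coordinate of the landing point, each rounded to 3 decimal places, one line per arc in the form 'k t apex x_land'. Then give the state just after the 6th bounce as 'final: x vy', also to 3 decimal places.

1 4.677 33.645 41.060
2 3.459 14.656 71.429
3 2.283 6.384 91.473
4 1.507 2.781 104.701
5 0.994 1.211 113.432
6 0.656 0.528 119.195
final: 119.195 2.123

Arc 1: start y=12.930, vy=20.150 → t=4.677, apex=33.645, x_land=41.060, impact vy=-25.680
  bounce: vy ← 0.66·25.680 = 16.949
Arc 2: start y=0.000, vy=16.949 → t=3.459, apex=14.656, x_land=71.429, impact vy=-16.949
  bounce: vy ← 0.66·16.949 = 11.186
Arc 3: start y=0.000, vy=11.186 → t=2.283, apex=6.384, x_land=91.473, impact vy=-11.186
  bounce: vy ← 0.66·11.186 = 7.383
Arc 4: start y=0.000, vy=7.383 → t=1.507, apex=2.781, x_land=104.701, impact vy=-7.383
  bounce: vy ← 0.66·7.383 = 4.873
Arc 5: start y=0.000, vy=4.873 → t=0.994, apex=1.211, x_land=113.432, impact vy=-4.873
  bounce: vy ← 0.66·4.873 = 3.216
Arc 6: start y=0.000, vy=3.216 → t=0.656, apex=0.528, x_land=119.195, impact vy=-3.216
  bounce: vy ← 0.66·3.216 = 2.123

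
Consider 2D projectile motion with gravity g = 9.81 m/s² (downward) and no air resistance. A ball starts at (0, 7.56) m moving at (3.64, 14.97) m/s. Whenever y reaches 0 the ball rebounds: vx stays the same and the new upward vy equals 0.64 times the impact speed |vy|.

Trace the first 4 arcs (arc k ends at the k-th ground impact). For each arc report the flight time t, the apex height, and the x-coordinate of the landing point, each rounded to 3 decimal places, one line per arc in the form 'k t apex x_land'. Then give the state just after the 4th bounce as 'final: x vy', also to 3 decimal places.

Arc 1: start y=7.560, vy=14.970 → t=3.493, apex=18.982, x_land=12.715, impact vy=-19.298
  bounce: vy ← 0.64·19.298 = 12.351
Arc 2: start y=0.000, vy=12.351 → t=2.518, apex=7.775, x_land=21.881, impact vy=-12.351
  bounce: vy ← 0.64·12.351 = 7.905
Arc 3: start y=0.000, vy=7.905 → t=1.612, apex=3.185, x_land=27.747, impact vy=-7.905
  bounce: vy ← 0.64·7.905 = 5.059
Arc 4: start y=0.000, vy=5.059 → t=1.031, apex=1.304, x_land=31.501, impact vy=-5.059
  bounce: vy ← 0.64·5.059 = 3.238

1 3.493 18.982 12.715
2 2.518 7.775 21.881
3 1.612 3.185 27.747
4 1.031 1.304 31.501
final: 31.501 3.238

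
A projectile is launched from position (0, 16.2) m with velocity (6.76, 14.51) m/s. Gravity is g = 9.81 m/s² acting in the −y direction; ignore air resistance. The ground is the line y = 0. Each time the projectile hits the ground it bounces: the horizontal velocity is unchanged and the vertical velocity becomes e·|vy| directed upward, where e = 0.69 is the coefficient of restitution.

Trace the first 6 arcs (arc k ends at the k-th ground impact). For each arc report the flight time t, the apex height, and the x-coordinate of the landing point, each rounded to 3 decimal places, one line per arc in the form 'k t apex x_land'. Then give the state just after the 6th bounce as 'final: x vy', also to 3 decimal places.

Arc 1: start y=16.200, vy=14.510 → t=3.822, apex=26.931, x_land=25.839, impact vy=-22.987
  bounce: vy ← 0.69·22.987 = 15.861
Arc 2: start y=0.000, vy=15.861 → t=3.234, apex=12.822, x_land=47.698, impact vy=-15.861
  bounce: vy ← 0.69·15.861 = 10.944
Arc 3: start y=0.000, vy=10.944 → t=2.231, apex=6.104, x_land=62.780, impact vy=-10.944
  bounce: vy ← 0.69·10.944 = 7.551
Arc 4: start y=0.000, vy=7.551 → t=1.540, apex=2.906, x_land=73.188, impact vy=-7.551
  bounce: vy ← 0.69·7.551 = 5.210
Arc 5: start y=0.000, vy=5.210 → t=1.062, apex=1.384, x_land=80.368, impact vy=-5.210
  bounce: vy ← 0.69·5.210 = 3.595
Arc 6: start y=0.000, vy=3.595 → t=0.733, apex=0.659, x_land=85.323, impact vy=-3.595
  bounce: vy ← 0.69·3.595 = 2.481

1 3.822 26.931 25.839
2 3.234 12.822 47.698
3 2.231 6.104 62.780
4 1.540 2.906 73.188
5 1.062 1.384 80.368
6 0.733 0.659 85.323
final: 85.323 2.481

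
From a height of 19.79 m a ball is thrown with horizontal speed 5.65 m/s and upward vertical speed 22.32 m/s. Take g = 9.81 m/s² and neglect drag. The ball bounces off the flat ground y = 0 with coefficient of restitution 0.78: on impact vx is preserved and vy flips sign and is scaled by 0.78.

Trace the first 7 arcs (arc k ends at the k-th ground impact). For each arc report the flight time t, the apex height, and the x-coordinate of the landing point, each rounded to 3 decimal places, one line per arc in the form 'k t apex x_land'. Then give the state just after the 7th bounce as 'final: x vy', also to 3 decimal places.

1 5.310 45.182 30.003
2 4.735 27.488 56.754
3 3.693 16.724 77.619
4 2.881 10.175 93.894
5 2.247 6.190 106.589
6 1.753 3.766 116.490
7 1.367 2.291 124.214
final: 124.214 5.230

Arc 1: start y=19.790, vy=22.320 → t=5.310, apex=45.182, x_land=30.003, impact vy=-29.774
  bounce: vy ← 0.78·29.774 = 23.223
Arc 2: start y=0.000, vy=23.223 → t=4.735, apex=27.488, x_land=56.754, impact vy=-23.223
  bounce: vy ← 0.78·23.223 = 18.114
Arc 3: start y=0.000, vy=18.114 → t=3.693, apex=16.724, x_land=77.619, impact vy=-18.114
  bounce: vy ← 0.78·18.114 = 14.129
Arc 4: start y=0.000, vy=14.129 → t=2.881, apex=10.175, x_land=93.894, impact vy=-14.129
  bounce: vy ← 0.78·14.129 = 11.021
Arc 5: start y=0.000, vy=11.021 → t=2.247, apex=6.190, x_land=106.589, impact vy=-11.021
  bounce: vy ← 0.78·11.021 = 8.596
Arc 6: start y=0.000, vy=8.596 → t=1.753, apex=3.766, x_land=116.490, impact vy=-8.596
  bounce: vy ← 0.78·8.596 = 6.705
Arc 7: start y=0.000, vy=6.705 → t=1.367, apex=2.291, x_land=124.214, impact vy=-6.705
  bounce: vy ← 0.78·6.705 = 5.230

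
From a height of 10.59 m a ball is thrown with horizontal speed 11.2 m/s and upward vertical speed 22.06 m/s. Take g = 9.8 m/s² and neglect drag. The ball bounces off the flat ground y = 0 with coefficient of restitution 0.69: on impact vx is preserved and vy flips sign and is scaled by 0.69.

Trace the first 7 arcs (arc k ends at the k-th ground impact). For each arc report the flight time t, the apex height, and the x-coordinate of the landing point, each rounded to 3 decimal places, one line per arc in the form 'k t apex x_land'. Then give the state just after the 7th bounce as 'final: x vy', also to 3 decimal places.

1 4.940 35.419 55.323
2 3.710 16.863 96.877
3 2.560 8.028 125.550
4 1.766 3.822 145.334
5 1.219 1.820 158.985
6 0.841 0.866 168.404
7 0.580 0.412 174.903
final: 174.903 1.962

Arc 1: start y=10.590, vy=22.060 → t=4.940, apex=35.419, x_land=55.323, impact vy=-26.348
  bounce: vy ← 0.69·26.348 = 18.180
Arc 2: start y=0.000, vy=18.180 → t=3.710, apex=16.863, x_land=96.877, impact vy=-18.180
  bounce: vy ← 0.69·18.180 = 12.544
Arc 3: start y=0.000, vy=12.544 → t=2.560, apex=8.028, x_land=125.550, impact vy=-12.544
  bounce: vy ← 0.69·12.544 = 8.655
Arc 4: start y=0.000, vy=8.655 → t=1.766, apex=3.822, x_land=145.334, impact vy=-8.655
  bounce: vy ← 0.69·8.655 = 5.972
Arc 5: start y=0.000, vy=5.972 → t=1.219, apex=1.820, x_land=158.985, impact vy=-5.972
  bounce: vy ← 0.69·5.972 = 4.121
Arc 6: start y=0.000, vy=4.121 → t=0.841, apex=0.866, x_land=168.404, impact vy=-4.121
  bounce: vy ← 0.69·4.121 = 2.843
Arc 7: start y=0.000, vy=2.843 → t=0.580, apex=0.412, x_land=174.903, impact vy=-2.843
  bounce: vy ← 0.69·2.843 = 1.962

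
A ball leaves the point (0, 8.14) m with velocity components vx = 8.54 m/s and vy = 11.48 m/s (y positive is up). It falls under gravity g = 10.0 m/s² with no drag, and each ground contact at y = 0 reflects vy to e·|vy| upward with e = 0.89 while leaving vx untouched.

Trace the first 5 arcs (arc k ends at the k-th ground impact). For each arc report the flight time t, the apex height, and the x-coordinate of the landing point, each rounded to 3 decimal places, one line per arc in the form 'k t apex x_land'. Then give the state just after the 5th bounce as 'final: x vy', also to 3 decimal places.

Arc 1: start y=8.140, vy=11.480 → t=2.864, apex=14.730, x_land=24.462, impact vy=-17.164
  bounce: vy ← 0.89·17.164 = 15.276
Arc 2: start y=0.000, vy=15.276 → t=3.055, apex=11.667, x_land=50.552, impact vy=-15.276
  bounce: vy ← 0.89·15.276 = 13.595
Arc 3: start y=0.000, vy=13.595 → t=2.719, apex=9.242, x_land=73.773, impact vy=-13.595
  bounce: vy ← 0.89·13.595 = 12.100
Arc 4: start y=0.000, vy=12.100 → t=2.420, apex=7.320, x_land=94.440, impact vy=-12.100
  bounce: vy ← 0.89·12.100 = 10.769
Arc 5: start y=0.000, vy=10.769 → t=2.154, apex=5.798, x_land=112.833, impact vy=-10.769
  bounce: vy ← 0.89·10.769 = 9.584

1 2.864 14.730 24.462
2 3.055 11.667 50.552
3 2.719 9.242 73.773
4 2.420 7.320 94.440
5 2.154 5.798 112.833
final: 112.833 9.584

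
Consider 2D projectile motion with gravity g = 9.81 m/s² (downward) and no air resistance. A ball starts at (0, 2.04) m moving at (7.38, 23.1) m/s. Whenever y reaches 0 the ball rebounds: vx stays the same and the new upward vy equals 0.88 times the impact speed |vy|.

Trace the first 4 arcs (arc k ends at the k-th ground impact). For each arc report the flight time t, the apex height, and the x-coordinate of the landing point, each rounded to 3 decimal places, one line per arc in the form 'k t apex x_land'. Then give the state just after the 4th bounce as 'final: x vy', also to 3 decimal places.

Arc 1: start y=2.040, vy=23.100 → t=4.796, apex=29.237, x_land=35.396, impact vy=-23.951
  bounce: vy ← 0.88·23.951 = 21.077
Arc 2: start y=0.000, vy=21.077 → t=4.297, apex=22.641, x_land=67.107, impact vy=-21.077
  bounce: vy ← 0.88·21.077 = 18.547
Arc 3: start y=0.000, vy=18.547 → t=3.781, apex=17.533, x_land=95.014, impact vy=-18.547
  bounce: vy ← 0.88·18.547 = 16.322
Arc 4: start y=0.000, vy=16.322 → t=3.328, apex=13.578, x_land=119.571, impact vy=-16.322
  bounce: vy ← 0.88·16.322 = 14.363

1 4.796 29.237 35.396
2 4.297 22.641 67.107
3 3.781 17.533 95.014
4 3.328 13.578 119.571
final: 119.571 14.363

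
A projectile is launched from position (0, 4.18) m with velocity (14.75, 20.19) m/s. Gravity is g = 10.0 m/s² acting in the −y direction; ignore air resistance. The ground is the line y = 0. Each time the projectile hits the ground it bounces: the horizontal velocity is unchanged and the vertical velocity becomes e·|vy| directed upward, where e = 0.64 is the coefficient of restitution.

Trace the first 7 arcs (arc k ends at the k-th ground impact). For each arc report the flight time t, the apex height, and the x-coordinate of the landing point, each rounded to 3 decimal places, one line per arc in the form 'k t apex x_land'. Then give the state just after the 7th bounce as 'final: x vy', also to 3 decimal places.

1 4.235 24.562 62.472
2 2.837 10.061 104.317
3 1.816 4.121 131.098
4 1.162 1.688 148.238
5 0.744 0.691 159.208
6 0.476 0.283 166.228
7 0.305 0.116 170.721
final: 170.721 0.975

Arc 1: start y=4.180, vy=20.190 → t=4.235, apex=24.562, x_land=62.472, impact vy=-22.164
  bounce: vy ← 0.64·22.164 = 14.185
Arc 2: start y=0.000, vy=14.185 → t=2.837, apex=10.061, x_land=104.317, impact vy=-14.185
  bounce: vy ← 0.64·14.185 = 9.078
Arc 3: start y=0.000, vy=9.078 → t=1.816, apex=4.121, x_land=131.098, impact vy=-9.078
  bounce: vy ← 0.64·9.078 = 5.810
Arc 4: start y=0.000, vy=5.810 → t=1.162, apex=1.688, x_land=148.238, impact vy=-5.810
  bounce: vy ← 0.64·5.810 = 3.718
Arc 5: start y=0.000, vy=3.718 → t=0.744, apex=0.691, x_land=159.208, impact vy=-3.718
  bounce: vy ← 0.64·3.718 = 2.380
Arc 6: start y=0.000, vy=2.380 → t=0.476, apex=0.283, x_land=166.228, impact vy=-2.380
  bounce: vy ← 0.64·2.380 = 1.523
Arc 7: start y=0.000, vy=1.523 → t=0.305, apex=0.116, x_land=170.721, impact vy=-1.523
  bounce: vy ← 0.64·1.523 = 0.975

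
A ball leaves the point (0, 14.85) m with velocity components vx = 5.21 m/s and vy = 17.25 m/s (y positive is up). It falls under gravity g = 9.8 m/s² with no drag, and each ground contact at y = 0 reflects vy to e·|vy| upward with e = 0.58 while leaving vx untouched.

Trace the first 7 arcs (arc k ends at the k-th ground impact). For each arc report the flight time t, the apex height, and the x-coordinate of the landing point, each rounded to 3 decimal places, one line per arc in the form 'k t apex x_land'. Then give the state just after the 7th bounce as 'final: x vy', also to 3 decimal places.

Arc 1: start y=14.850, vy=17.250 → t=4.236, apex=30.032, x_land=22.069, impact vy=-24.262
  bounce: vy ← 0.58·24.262 = 14.072
Arc 2: start y=0.000, vy=14.072 → t=2.872, apex=10.103, x_land=37.031, impact vy=-14.072
  bounce: vy ← 0.58·14.072 = 8.162
Arc 3: start y=0.000, vy=8.162 → t=1.666, apex=3.399, x_land=45.709, impact vy=-8.162
  bounce: vy ← 0.58·8.162 = 4.734
Arc 4: start y=0.000, vy=4.734 → t=0.966, apex=1.143, x_land=50.742, impact vy=-4.734
  bounce: vy ← 0.58·4.734 = 2.746
Arc 5: start y=0.000, vy=2.746 → t=0.560, apex=0.385, x_land=53.661, impact vy=-2.746
  bounce: vy ← 0.58·2.746 = 1.592
Arc 6: start y=0.000, vy=1.592 → t=0.325, apex=0.129, x_land=55.354, impact vy=-1.592
  bounce: vy ← 0.58·1.592 = 0.924
Arc 7: start y=0.000, vy=0.924 → t=0.188, apex=0.044, x_land=56.336, impact vy=-0.924
  bounce: vy ← 0.58·0.924 = 0.536

1 4.236 30.032 22.069
2 2.872 10.103 37.031
3 1.666 3.399 45.709
4 0.966 1.143 50.742
5 0.560 0.385 53.661
6 0.325 0.129 55.354
7 0.188 0.044 56.336
final: 56.336 0.536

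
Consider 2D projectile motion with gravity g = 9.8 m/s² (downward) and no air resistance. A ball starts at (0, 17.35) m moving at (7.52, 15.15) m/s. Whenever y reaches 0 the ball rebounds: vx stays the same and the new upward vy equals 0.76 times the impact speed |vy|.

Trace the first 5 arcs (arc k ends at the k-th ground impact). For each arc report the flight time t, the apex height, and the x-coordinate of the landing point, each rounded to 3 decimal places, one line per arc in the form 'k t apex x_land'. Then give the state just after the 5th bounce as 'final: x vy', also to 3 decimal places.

1 3.981 29.060 29.939
2 3.702 16.785 57.775
3 2.813 9.695 78.931
4 2.138 5.600 95.009
5 1.625 3.235 107.229
final: 107.229 6.051

Arc 1: start y=17.350, vy=15.150 → t=3.981, apex=29.060, x_land=29.939, impact vy=-23.866
  bounce: vy ← 0.76·23.866 = 18.138
Arc 2: start y=0.000, vy=18.138 → t=3.702, apex=16.785, x_land=57.775, impact vy=-18.138
  bounce: vy ← 0.76·18.138 = 13.785
Arc 3: start y=0.000, vy=13.785 → t=2.813, apex=9.695, x_land=78.931, impact vy=-13.785
  bounce: vy ← 0.76·13.785 = 10.477
Arc 4: start y=0.000, vy=10.477 → t=2.138, apex=5.600, x_land=95.009, impact vy=-10.477
  bounce: vy ← 0.76·10.477 = 7.962
Arc 5: start y=0.000, vy=7.962 → t=1.625, apex=3.235, x_land=107.229, impact vy=-7.962
  bounce: vy ← 0.76·7.962 = 6.051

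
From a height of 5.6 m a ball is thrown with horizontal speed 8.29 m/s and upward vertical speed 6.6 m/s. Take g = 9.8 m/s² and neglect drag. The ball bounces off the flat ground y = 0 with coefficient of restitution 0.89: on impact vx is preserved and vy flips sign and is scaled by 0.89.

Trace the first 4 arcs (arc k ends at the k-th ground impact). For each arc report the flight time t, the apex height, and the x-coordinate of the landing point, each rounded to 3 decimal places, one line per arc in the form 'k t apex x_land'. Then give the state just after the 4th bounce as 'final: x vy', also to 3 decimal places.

Arc 1: start y=5.600, vy=6.600 → t=1.937, apex=7.822, x_land=16.057, impact vy=-12.382
  bounce: vy ← 0.89·12.382 = 11.020
Arc 2: start y=0.000, vy=11.020 → t=2.249, apex=6.196, x_land=34.702, impact vy=-11.020
  bounce: vy ← 0.89·11.020 = 9.808
Arc 3: start y=0.000, vy=9.808 → t=2.002, apex=4.908, x_land=51.295, impact vy=-9.808
  bounce: vy ← 0.89·9.808 = 8.729
Arc 4: start y=0.000, vy=8.729 → t=1.781, apex=3.888, x_land=66.064, impact vy=-8.729
  bounce: vy ← 0.89·8.729 = 7.769

1 1.937 7.822 16.057
2 2.249 6.196 34.702
3 2.002 4.908 51.295
4 1.781 3.888 66.064
final: 66.064 7.769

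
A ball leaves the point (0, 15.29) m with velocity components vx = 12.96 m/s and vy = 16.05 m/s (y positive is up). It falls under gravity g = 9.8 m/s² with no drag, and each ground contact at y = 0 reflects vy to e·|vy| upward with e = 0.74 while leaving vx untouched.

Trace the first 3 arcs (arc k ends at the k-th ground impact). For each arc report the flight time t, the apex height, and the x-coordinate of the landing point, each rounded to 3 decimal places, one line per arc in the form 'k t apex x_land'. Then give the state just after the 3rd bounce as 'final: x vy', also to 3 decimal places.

1 4.047 28.433 52.444
2 3.565 15.570 98.648
3 2.638 8.526 132.839
final: 132.839 9.566

Arc 1: start y=15.290, vy=16.050 → t=4.047, apex=28.433, x_land=52.444, impact vy=-23.607
  bounce: vy ← 0.74·23.607 = 17.469
Arc 2: start y=0.000, vy=17.469 → t=3.565, apex=15.570, x_land=98.648, impact vy=-17.469
  bounce: vy ← 0.74·17.469 = 12.927
Arc 3: start y=0.000, vy=12.927 → t=2.638, apex=8.526, x_land=132.839, impact vy=-12.927
  bounce: vy ← 0.74·12.927 = 9.566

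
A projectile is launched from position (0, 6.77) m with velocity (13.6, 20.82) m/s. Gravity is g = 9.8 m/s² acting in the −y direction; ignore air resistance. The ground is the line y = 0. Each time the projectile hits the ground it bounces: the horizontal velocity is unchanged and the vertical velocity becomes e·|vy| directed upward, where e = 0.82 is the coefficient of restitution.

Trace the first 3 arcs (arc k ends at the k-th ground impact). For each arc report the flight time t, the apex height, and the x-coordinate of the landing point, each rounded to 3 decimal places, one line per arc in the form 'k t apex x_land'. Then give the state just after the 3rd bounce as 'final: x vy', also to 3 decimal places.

1 4.552 28.886 61.914
2 3.982 19.423 116.067
3 3.265 13.060 160.473
final: 160.473 13.119

Arc 1: start y=6.770, vy=20.820 → t=4.552, apex=28.886, x_land=61.914, impact vy=-23.794
  bounce: vy ← 0.82·23.794 = 19.511
Arc 2: start y=0.000, vy=19.511 → t=3.982, apex=19.423, x_land=116.067, impact vy=-19.511
  bounce: vy ← 0.82·19.511 = 15.999
Arc 3: start y=0.000, vy=15.999 → t=3.265, apex=13.060, x_land=160.473, impact vy=-15.999
  bounce: vy ← 0.82·15.999 = 13.119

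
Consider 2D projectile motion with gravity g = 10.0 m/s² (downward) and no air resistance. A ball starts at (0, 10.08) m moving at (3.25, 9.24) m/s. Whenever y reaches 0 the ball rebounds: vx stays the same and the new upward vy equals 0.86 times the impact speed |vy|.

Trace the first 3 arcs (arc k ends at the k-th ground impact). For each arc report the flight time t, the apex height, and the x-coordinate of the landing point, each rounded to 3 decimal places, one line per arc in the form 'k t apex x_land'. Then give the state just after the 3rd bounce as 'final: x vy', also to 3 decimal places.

1 2.618 14.349 8.509
2 2.914 10.612 17.978
3 2.506 7.849 26.122
final: 26.122 10.775

Arc 1: start y=10.080, vy=9.240 → t=2.618, apex=14.349, x_land=8.509, impact vy=-16.940
  bounce: vy ← 0.86·16.940 = 14.569
Arc 2: start y=0.000, vy=14.569 → t=2.914, apex=10.612, x_land=17.978, impact vy=-14.569
  bounce: vy ← 0.86·14.569 = 12.529
Arc 3: start y=0.000, vy=12.529 → t=2.506, apex=7.849, x_land=26.122, impact vy=-12.529
  bounce: vy ← 0.86·12.529 = 10.775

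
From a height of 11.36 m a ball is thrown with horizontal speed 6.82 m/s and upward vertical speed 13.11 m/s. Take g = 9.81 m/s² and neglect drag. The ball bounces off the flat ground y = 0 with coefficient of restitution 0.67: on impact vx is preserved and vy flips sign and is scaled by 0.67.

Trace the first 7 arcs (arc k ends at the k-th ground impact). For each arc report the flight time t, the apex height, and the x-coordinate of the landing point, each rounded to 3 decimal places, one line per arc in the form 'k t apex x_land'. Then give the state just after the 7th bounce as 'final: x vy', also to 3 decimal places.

Arc 1: start y=11.360, vy=13.110 → t=3.362, apex=20.120, x_land=22.927, impact vy=-19.868
  bounce: vy ← 0.67·19.868 = 13.312
Arc 2: start y=0.000, vy=13.312 → t=2.714, apex=9.032, x_land=41.436, impact vy=-13.312
  bounce: vy ← 0.67·13.312 = 8.919
Arc 3: start y=0.000, vy=8.919 → t=1.818, apex=4.054, x_land=53.837, impact vy=-8.919
  bounce: vy ← 0.67·8.919 = 5.976
Arc 4: start y=0.000, vy=5.976 → t=1.218, apex=1.820, x_land=62.146, impact vy=-5.976
  bounce: vy ← 0.67·5.976 = 4.004
Arc 5: start y=0.000, vy=4.004 → t=0.816, apex=0.817, x_land=67.713, impact vy=-4.004
  bounce: vy ← 0.67·4.004 = 2.682
Arc 6: start y=0.000, vy=2.682 → t=0.547, apex=0.367, x_land=71.442, impact vy=-2.682
  bounce: vy ← 0.67·2.682 = 1.797
Arc 7: start y=0.000, vy=1.797 → t=0.366, apex=0.165, x_land=73.941, impact vy=-1.797
  bounce: vy ← 0.67·1.797 = 1.204

1 3.362 20.120 22.927
2 2.714 9.032 41.436
3 1.818 4.054 53.837
4 1.218 1.820 62.146
5 0.816 0.817 67.713
6 0.547 0.367 71.442
7 0.366 0.165 73.941
final: 73.941 1.204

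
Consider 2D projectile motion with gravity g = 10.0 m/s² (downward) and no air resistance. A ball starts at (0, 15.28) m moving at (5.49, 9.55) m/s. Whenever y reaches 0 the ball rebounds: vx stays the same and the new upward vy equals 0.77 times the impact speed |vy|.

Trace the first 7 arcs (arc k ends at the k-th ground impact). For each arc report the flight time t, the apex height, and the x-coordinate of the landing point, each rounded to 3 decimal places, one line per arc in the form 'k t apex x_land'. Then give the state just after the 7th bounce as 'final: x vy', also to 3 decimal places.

1 2.947 19.840 16.179
2 3.068 11.763 33.020
3 2.362 6.974 45.988
4 1.819 4.135 55.974
5 1.400 2.452 63.662
6 1.078 1.454 69.583
7 0.830 0.862 74.141
final: 74.141 3.197

Arc 1: start y=15.280, vy=9.550 → t=2.947, apex=19.840, x_land=16.179, impact vy=-19.920
  bounce: vy ← 0.77·19.920 = 15.338
Arc 2: start y=0.000, vy=15.338 → t=3.068, apex=11.763, x_land=33.020, impact vy=-15.338
  bounce: vy ← 0.77·15.338 = 11.811
Arc 3: start y=0.000, vy=11.811 → t=2.362, apex=6.974, x_land=45.988, impact vy=-11.811
  bounce: vy ← 0.77·11.811 = 9.094
Arc 4: start y=0.000, vy=9.094 → t=1.819, apex=4.135, x_land=55.974, impact vy=-9.094
  bounce: vy ← 0.77·9.094 = 7.002
Arc 5: start y=0.000, vy=7.002 → t=1.400, apex=2.452, x_land=63.662, impact vy=-7.002
  bounce: vy ← 0.77·7.002 = 5.392
Arc 6: start y=0.000, vy=5.392 → t=1.078, apex=1.454, x_land=69.583, impact vy=-5.392
  bounce: vy ← 0.77·5.392 = 4.152
Arc 7: start y=0.000, vy=4.152 → t=0.830, apex=0.862, x_land=74.141, impact vy=-4.152
  bounce: vy ← 0.77·4.152 = 3.197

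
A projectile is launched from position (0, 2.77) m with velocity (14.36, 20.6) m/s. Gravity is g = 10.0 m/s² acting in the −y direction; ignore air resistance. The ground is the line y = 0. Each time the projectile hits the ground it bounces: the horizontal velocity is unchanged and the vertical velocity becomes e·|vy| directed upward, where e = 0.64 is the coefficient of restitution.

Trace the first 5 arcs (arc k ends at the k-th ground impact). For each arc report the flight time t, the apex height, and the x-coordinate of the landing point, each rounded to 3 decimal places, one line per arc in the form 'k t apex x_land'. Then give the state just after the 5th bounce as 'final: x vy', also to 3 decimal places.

1 4.250 23.988 61.035
2 2.804 9.825 101.295
3 1.794 4.025 127.062
4 1.148 1.648 143.552
5 0.735 0.675 154.106
final: 154.106 2.352

Arc 1: start y=2.770, vy=20.600 → t=4.250, apex=23.988, x_land=61.035, impact vy=-21.903
  bounce: vy ← 0.64·21.903 = 14.018
Arc 2: start y=0.000, vy=14.018 → t=2.804, apex=9.825, x_land=101.295, impact vy=-14.018
  bounce: vy ← 0.64·14.018 = 8.972
Arc 3: start y=0.000, vy=8.972 → t=1.794, apex=4.025, x_land=127.062, impact vy=-8.972
  bounce: vy ← 0.64·8.972 = 5.742
Arc 4: start y=0.000, vy=5.742 → t=1.148, apex=1.648, x_land=143.552, impact vy=-5.742
  bounce: vy ← 0.64·5.742 = 3.675
Arc 5: start y=0.000, vy=3.675 → t=0.735, apex=0.675, x_land=154.106, impact vy=-3.675
  bounce: vy ← 0.64·3.675 = 2.352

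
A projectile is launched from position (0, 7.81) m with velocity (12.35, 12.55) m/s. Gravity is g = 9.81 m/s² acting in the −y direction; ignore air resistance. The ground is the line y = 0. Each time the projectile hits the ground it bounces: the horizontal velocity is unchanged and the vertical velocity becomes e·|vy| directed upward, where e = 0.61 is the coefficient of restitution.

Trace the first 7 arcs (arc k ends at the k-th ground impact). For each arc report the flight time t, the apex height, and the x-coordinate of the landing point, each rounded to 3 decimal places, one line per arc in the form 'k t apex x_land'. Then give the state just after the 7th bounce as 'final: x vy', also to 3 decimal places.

1 3.076 15.838 37.991
2 2.192 5.893 65.065
3 1.337 2.193 81.580
4 0.816 0.816 91.655
5 0.498 0.304 97.800
6 0.304 0.113 101.549
7 0.185 0.042 103.835
final: 103.835 0.554

Arc 1: start y=7.810, vy=12.550 → t=3.076, apex=15.838, x_land=37.991, impact vy=-17.628
  bounce: vy ← 0.61·17.628 = 10.753
Arc 2: start y=0.000, vy=10.753 → t=2.192, apex=5.893, x_land=65.065, impact vy=-10.753
  bounce: vy ← 0.61·10.753 = 6.559
Arc 3: start y=0.000, vy=6.559 → t=1.337, apex=2.193, x_land=81.580, impact vy=-6.559
  bounce: vy ← 0.61·6.559 = 4.001
Arc 4: start y=0.000, vy=4.001 → t=0.816, apex=0.816, x_land=91.655, impact vy=-4.001
  bounce: vy ← 0.61·4.001 = 2.441
Arc 5: start y=0.000, vy=2.441 → t=0.498, apex=0.304, x_land=97.800, impact vy=-2.441
  bounce: vy ← 0.61·2.441 = 1.489
Arc 6: start y=0.000, vy=1.489 → t=0.304, apex=0.113, x_land=101.549, impact vy=-1.489
  bounce: vy ← 0.61·1.489 = 0.908
Arc 7: start y=0.000, vy=0.908 → t=0.185, apex=0.042, x_land=103.835, impact vy=-0.908
  bounce: vy ← 0.61·0.908 = 0.554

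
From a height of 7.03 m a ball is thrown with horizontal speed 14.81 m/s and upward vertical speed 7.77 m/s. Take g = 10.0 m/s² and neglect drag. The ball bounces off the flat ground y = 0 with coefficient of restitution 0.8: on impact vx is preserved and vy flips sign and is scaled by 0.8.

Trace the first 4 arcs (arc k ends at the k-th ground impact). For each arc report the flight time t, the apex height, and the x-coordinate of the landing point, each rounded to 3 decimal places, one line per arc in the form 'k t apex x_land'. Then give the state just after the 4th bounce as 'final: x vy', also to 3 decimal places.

1 2.195 10.049 32.503
2 2.268 6.431 66.095
3 1.815 4.116 92.969
4 1.452 2.634 114.469
final: 114.469 5.807

Arc 1: start y=7.030, vy=7.770 → t=2.195, apex=10.049, x_land=32.503, impact vy=-14.176
  bounce: vy ← 0.8·14.176 = 11.341
Arc 2: start y=0.000, vy=11.341 → t=2.268, apex=6.431, x_land=66.095, impact vy=-11.341
  bounce: vy ← 0.8·11.341 = 9.073
Arc 3: start y=0.000, vy=9.073 → t=1.815, apex=4.116, x_land=92.969, impact vy=-9.073
  bounce: vy ← 0.8·9.073 = 7.258
Arc 4: start y=0.000, vy=7.258 → t=1.452, apex=2.634, x_land=114.469, impact vy=-7.258
  bounce: vy ← 0.8·7.258 = 5.807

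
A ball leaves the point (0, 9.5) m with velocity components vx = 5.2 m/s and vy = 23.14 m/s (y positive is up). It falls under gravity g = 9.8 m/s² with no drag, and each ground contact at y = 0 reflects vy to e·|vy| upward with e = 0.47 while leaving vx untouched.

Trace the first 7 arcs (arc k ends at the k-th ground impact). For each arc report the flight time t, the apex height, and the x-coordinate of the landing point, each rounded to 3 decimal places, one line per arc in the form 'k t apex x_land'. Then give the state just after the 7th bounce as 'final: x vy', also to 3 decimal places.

Arc 1: start y=9.500, vy=23.140 → t=5.102, apex=36.819, x_land=26.533, impact vy=-26.864
  bounce: vy ← 0.47·26.864 = 12.626
Arc 2: start y=0.000, vy=12.626 → t=2.577, apex=8.133, x_land=39.932, impact vy=-12.626
  bounce: vy ← 0.47·12.626 = 5.934
Arc 3: start y=0.000, vy=5.934 → t=1.211, apex=1.797, x_land=46.229, impact vy=-5.934
  bounce: vy ← 0.47·5.934 = 2.789
Arc 4: start y=0.000, vy=2.789 → t=0.569, apex=0.397, x_land=49.189, impact vy=-2.789
  bounce: vy ← 0.47·2.789 = 1.311
Arc 5: start y=0.000, vy=1.311 → t=0.268, apex=0.088, x_land=50.580, impact vy=-1.311
  bounce: vy ← 0.47·1.311 = 0.616
Arc 6: start y=0.000, vy=0.616 → t=0.126, apex=0.019, x_land=51.234, impact vy=-0.616
  bounce: vy ← 0.47·0.616 = 0.290
Arc 7: start y=0.000, vy=0.290 → t=0.059, apex=0.004, x_land=51.541, impact vy=-0.290
  bounce: vy ← 0.47·0.290 = 0.136

1 5.102 36.819 26.533
2 2.577 8.133 39.932
3 1.211 1.797 46.229
4 0.569 0.397 49.189
5 0.268 0.088 50.580
6 0.126 0.019 51.234
7 0.059 0.004 51.541
final: 51.541 0.136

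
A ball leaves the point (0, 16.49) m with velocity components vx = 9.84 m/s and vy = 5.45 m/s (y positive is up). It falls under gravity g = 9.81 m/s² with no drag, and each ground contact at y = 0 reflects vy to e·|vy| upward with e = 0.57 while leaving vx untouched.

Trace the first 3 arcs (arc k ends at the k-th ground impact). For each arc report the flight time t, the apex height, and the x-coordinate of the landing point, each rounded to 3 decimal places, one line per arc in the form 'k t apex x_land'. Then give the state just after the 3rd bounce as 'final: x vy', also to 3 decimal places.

Arc 1: start y=16.490, vy=5.450 → t=2.471, apex=18.004, x_land=24.319, impact vy=-18.795
  bounce: vy ← 0.57·18.795 = 10.713
Arc 2: start y=0.000, vy=10.713 → t=2.184, apex=5.849, x_land=45.810, impact vy=-10.713
  bounce: vy ← 0.57·10.713 = 6.106
Arc 3: start y=0.000, vy=6.106 → t=1.245, apex=1.900, x_land=58.060, impact vy=-6.106
  bounce: vy ← 0.57·6.106 = 3.481

1 2.471 18.004 24.319
2 2.184 5.849 45.810
3 1.245 1.900 58.060
final: 58.060 3.481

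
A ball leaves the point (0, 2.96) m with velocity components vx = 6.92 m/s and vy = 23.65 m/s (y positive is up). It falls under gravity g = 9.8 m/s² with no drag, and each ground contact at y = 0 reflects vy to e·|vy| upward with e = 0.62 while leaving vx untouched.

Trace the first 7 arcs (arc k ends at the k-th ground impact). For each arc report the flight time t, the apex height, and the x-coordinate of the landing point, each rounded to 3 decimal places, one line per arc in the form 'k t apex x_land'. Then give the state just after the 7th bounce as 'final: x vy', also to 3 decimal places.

1 4.949 31.497 34.244
2 3.144 12.107 56.000
3 1.949 4.654 69.488
4 1.208 1.789 77.850
5 0.749 0.688 83.035
6 0.465 0.264 86.250
7 0.288 0.102 88.243
final: 88.243 0.875

Arc 1: start y=2.960, vy=23.650 → t=4.949, apex=31.497, x_land=34.244, impact vy=-24.846
  bounce: vy ← 0.62·24.846 = 15.405
Arc 2: start y=0.000, vy=15.405 → t=3.144, apex=12.107, x_land=56.000, impact vy=-15.405
  bounce: vy ← 0.62·15.405 = 9.551
Arc 3: start y=0.000, vy=9.551 → t=1.949, apex=4.654, x_land=69.488, impact vy=-9.551
  bounce: vy ← 0.62·9.551 = 5.922
Arc 4: start y=0.000, vy=5.922 → t=1.208, apex=1.789, x_land=77.850, impact vy=-5.922
  bounce: vy ← 0.62·5.922 = 3.671
Arc 5: start y=0.000, vy=3.671 → t=0.749, apex=0.688, x_land=83.035, impact vy=-3.671
  bounce: vy ← 0.62·3.671 = 2.276
Arc 6: start y=0.000, vy=2.276 → t=0.465, apex=0.264, x_land=86.250, impact vy=-2.276
  bounce: vy ← 0.62·2.276 = 1.411
Arc 7: start y=0.000, vy=1.411 → t=0.288, apex=0.102, x_land=88.243, impact vy=-1.411
  bounce: vy ← 0.62·1.411 = 0.875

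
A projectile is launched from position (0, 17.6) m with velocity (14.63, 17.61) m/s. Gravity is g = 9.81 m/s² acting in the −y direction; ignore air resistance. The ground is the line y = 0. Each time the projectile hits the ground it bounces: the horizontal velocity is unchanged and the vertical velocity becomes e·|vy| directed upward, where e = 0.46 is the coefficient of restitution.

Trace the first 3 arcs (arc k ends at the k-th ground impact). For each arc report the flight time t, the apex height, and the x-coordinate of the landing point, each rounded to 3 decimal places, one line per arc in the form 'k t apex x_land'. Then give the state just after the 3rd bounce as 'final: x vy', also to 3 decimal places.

Arc 1: start y=17.600, vy=17.610 → t=4.405, apex=33.406, x_land=64.442, impact vy=-25.601
  bounce: vy ← 0.46·25.601 = 11.777
Arc 2: start y=0.000, vy=11.777 → t=2.401, apex=7.069, x_land=99.568, impact vy=-11.777
  bounce: vy ← 0.46·11.777 = 5.417
Arc 3: start y=0.000, vy=5.417 → t=1.104, apex=1.496, x_land=115.726, impact vy=-5.417
  bounce: vy ← 0.46·5.417 = 2.492

1 4.405 33.406 64.442
2 2.401 7.069 99.568
3 1.104 1.496 115.726
final: 115.726 2.492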